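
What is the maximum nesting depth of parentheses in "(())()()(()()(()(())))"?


Input: "(())()()(()()(()(())))"
Tracking depth:
  Position 0 '(': depth becomes 1
  Position 1 '(': depth becomes 2
  Position 2 ')': depth becomes 1
  Position 3 ')': depth becomes 0
  Position 4 '(': depth becomes 1
  Position 5 ')': depth becomes 0
  Position 6 '(': depth becomes 1
  Position 7 ')': depth becomes 0
  Position 8 '(': depth becomes 1
  Position 9 '(': depth becomes 2
  Position 10 ')': depth becomes 1
  Position 11 '(': depth becomes 2
  Position 12 ')': depth becomes 1
  Position 13 '(': depth becomes 2
  Position 14 '(': depth becomes 3
  Position 15 ')': depth becomes 2
  Position 16 '(': depth becomes 3
  Position 17 '(': depth becomes 4
  Position 18 ')': depth becomes 3
  Position 19 ')': depth becomes 2
  Position 20 ')': depth becomes 1
  Position 21 ')': depth becomes 0
Maximum depth reached: 4

4


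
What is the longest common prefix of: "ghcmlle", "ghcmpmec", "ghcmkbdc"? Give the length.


Words: ghcmlle, ghcmpmec, ghcmkbdc
  Position 0: all 'g' => match
  Position 1: all 'h' => match
  Position 2: all 'c' => match
  Position 3: all 'm' => match
  Position 4: ('l', 'p', 'k') => mismatch, stop
LCP = "ghcm" (length 4)

4


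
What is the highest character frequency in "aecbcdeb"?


Input: aecbcdeb
Character counts:
  'a': 1
  'b': 2
  'c': 2
  'd': 1
  'e': 2
Maximum frequency: 2

2


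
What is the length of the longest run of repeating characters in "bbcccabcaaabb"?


Input: "bbcccabcaaabb"
Scanning for longest run:
  Position 1 ('b'): continues run of 'b', length=2
  Position 2 ('c'): new char, reset run to 1
  Position 3 ('c'): continues run of 'c', length=2
  Position 4 ('c'): continues run of 'c', length=3
  Position 5 ('a'): new char, reset run to 1
  Position 6 ('b'): new char, reset run to 1
  Position 7 ('c'): new char, reset run to 1
  Position 8 ('a'): new char, reset run to 1
  Position 9 ('a'): continues run of 'a', length=2
  Position 10 ('a'): continues run of 'a', length=3
  Position 11 ('b'): new char, reset run to 1
  Position 12 ('b'): continues run of 'b', length=2
Longest run: 'c' with length 3

3


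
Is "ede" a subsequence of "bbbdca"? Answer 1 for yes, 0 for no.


Check if "ede" is a subsequence of "bbbdca"
Greedy scan:
  Position 0 ('b'): no match needed
  Position 1 ('b'): no match needed
  Position 2 ('b'): no match needed
  Position 3 ('d'): no match needed
  Position 4 ('c'): no match needed
  Position 5 ('a'): no match needed
Only matched 0/3 characters => not a subsequence

0


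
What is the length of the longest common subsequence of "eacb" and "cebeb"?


LCS of "eacb" and "cebeb"
DP table:
           c    e    b    e    b
      0    0    0    0    0    0
  e   0    0    1    1    1    1
  a   0    0    1    1    1    1
  c   0    1    1    1    1    1
  b   0    1    1    2    2    2
LCS length = dp[4][5] = 2

2


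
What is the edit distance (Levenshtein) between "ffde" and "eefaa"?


Computing edit distance: "ffde" -> "eefaa"
DP table:
           e    e    f    a    a
      0    1    2    3    4    5
  f   1    1    2    2    3    4
  f   2    2    2    2    3    4
  d   3    3    3    3    3    4
  e   4    3    3    4    4    4
Edit distance = dp[4][5] = 4

4


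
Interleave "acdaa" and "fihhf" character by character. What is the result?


Interleaving "acdaa" and "fihhf":
  Position 0: 'a' from first, 'f' from second => "af"
  Position 1: 'c' from first, 'i' from second => "ci"
  Position 2: 'd' from first, 'h' from second => "dh"
  Position 3: 'a' from first, 'h' from second => "ah"
  Position 4: 'a' from first, 'f' from second => "af"
Result: afcidhahaf

afcidhahaf


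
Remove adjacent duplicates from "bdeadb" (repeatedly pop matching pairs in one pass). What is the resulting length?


Input: bdeadb
Stack-based adjacent duplicate removal:
  Read 'b': push. Stack: b
  Read 'd': push. Stack: bd
  Read 'e': push. Stack: bde
  Read 'a': push. Stack: bdea
  Read 'd': push. Stack: bdead
  Read 'b': push. Stack: bdeadb
Final stack: "bdeadb" (length 6)

6


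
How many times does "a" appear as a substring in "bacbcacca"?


Searching for "a" in "bacbcacca"
Scanning each position:
  Position 0: "b" => no
  Position 1: "a" => MATCH
  Position 2: "c" => no
  Position 3: "b" => no
  Position 4: "c" => no
  Position 5: "a" => MATCH
  Position 6: "c" => no
  Position 7: "c" => no
  Position 8: "a" => MATCH
Total occurrences: 3

3


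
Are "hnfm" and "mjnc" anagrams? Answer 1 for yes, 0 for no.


Strings: "hnfm", "mjnc"
Sorted first:  fhmn
Sorted second: cjmn
Differ at position 0: 'f' vs 'c' => not anagrams

0


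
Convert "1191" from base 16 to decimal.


Input: "1191" in base 16
Positional expansion:
  Digit '1' (value 1) x 16^3 = 4096
  Digit '1' (value 1) x 16^2 = 256
  Digit '9' (value 9) x 16^1 = 144
  Digit '1' (value 1) x 16^0 = 1
Sum = 4497

4497


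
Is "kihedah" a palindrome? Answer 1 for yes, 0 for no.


Input: kihedah
Reversed: hadehik
  Compare pos 0 ('k') with pos 6 ('h'): MISMATCH
  Compare pos 1 ('i') with pos 5 ('a'): MISMATCH
  Compare pos 2 ('h') with pos 4 ('d'): MISMATCH
Result: not a palindrome

0


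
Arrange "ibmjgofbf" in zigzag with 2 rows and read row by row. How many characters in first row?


Zigzag "ibmjgofbf" into 2 rows:
Placing characters:
  'i' => row 0
  'b' => row 1
  'm' => row 0
  'j' => row 1
  'g' => row 0
  'o' => row 1
  'f' => row 0
  'b' => row 1
  'f' => row 0
Rows:
  Row 0: "imgff"
  Row 1: "bjob"
First row length: 5

5


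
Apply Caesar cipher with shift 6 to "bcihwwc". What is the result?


Caesar cipher: shift "bcihwwc" by 6
  'b' (pos 1) + 6 = pos 7 = 'h'
  'c' (pos 2) + 6 = pos 8 = 'i'
  'i' (pos 8) + 6 = pos 14 = 'o'
  'h' (pos 7) + 6 = pos 13 = 'n'
  'w' (pos 22) + 6 = pos 2 = 'c'
  'w' (pos 22) + 6 = pos 2 = 'c'
  'c' (pos 2) + 6 = pos 8 = 'i'
Result: hioncci

hioncci


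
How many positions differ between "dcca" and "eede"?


Comparing "dcca" and "eede" position by position:
  Position 0: 'd' vs 'e' => DIFFER
  Position 1: 'c' vs 'e' => DIFFER
  Position 2: 'c' vs 'd' => DIFFER
  Position 3: 'a' vs 'e' => DIFFER
Positions that differ: 4

4


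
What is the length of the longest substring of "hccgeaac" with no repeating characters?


Input: "hccgeaac"
Sliding window (track last position of each char):
  Position 0 ('h'): window [0,0] length 1 -- new best
  Position 1 ('c'): window [0,1] length 2 -- new best
  Position 2 ('c'): repeat (last at 1), move window start to 2
  Position 2 ('c'): window [2,2] length 1
  Position 3 ('g'): window [2,3] length 2
  Position 4 ('e'): window [2,4] length 3 -- new best
  Position 5 ('a'): window [2,5] length 4 -- new best
  Position 6 ('a'): repeat (last at 5), move window start to 6
  Position 6 ('a'): window [6,6] length 1
  Position 7 ('c'): window [6,7] length 2
Longest substring with no repeats: "cgea" with length 4

4


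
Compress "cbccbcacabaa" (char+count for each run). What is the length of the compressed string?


Input: cbccbcacabaa
Runs:
  'c' x 1 => "c1"
  'b' x 1 => "b1"
  'c' x 2 => "c2"
  'b' x 1 => "b1"
  'c' x 1 => "c1"
  'a' x 1 => "a1"
  'c' x 1 => "c1"
  'a' x 1 => "a1"
  'b' x 1 => "b1"
  'a' x 2 => "a2"
Compressed: "c1b1c2b1c1a1c1a1b1a2"
Compressed length: 20

20


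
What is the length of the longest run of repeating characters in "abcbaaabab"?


Input: "abcbaaabab"
Scanning for longest run:
  Position 1 ('b'): new char, reset run to 1
  Position 2 ('c'): new char, reset run to 1
  Position 3 ('b'): new char, reset run to 1
  Position 4 ('a'): new char, reset run to 1
  Position 5 ('a'): continues run of 'a', length=2
  Position 6 ('a'): continues run of 'a', length=3
  Position 7 ('b'): new char, reset run to 1
  Position 8 ('a'): new char, reset run to 1
  Position 9 ('b'): new char, reset run to 1
Longest run: 'a' with length 3

3


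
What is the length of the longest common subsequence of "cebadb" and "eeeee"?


LCS of "cebadb" and "eeeee"
DP table:
           e    e    e    e    e
      0    0    0    0    0    0
  c   0    0    0    0    0    0
  e   0    1    1    1    1    1
  b   0    1    1    1    1    1
  a   0    1    1    1    1    1
  d   0    1    1    1    1    1
  b   0    1    1    1    1    1
LCS length = dp[6][5] = 1

1


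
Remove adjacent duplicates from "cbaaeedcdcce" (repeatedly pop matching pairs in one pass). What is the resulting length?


Input: cbaaeedcdcce
Stack-based adjacent duplicate removal:
  Read 'c': push. Stack: c
  Read 'b': push. Stack: cb
  Read 'a': push. Stack: cba
  Read 'a': matches stack top 'a' => pop. Stack: cb
  Read 'e': push. Stack: cbe
  Read 'e': matches stack top 'e' => pop. Stack: cb
  Read 'd': push. Stack: cbd
  Read 'c': push. Stack: cbdc
  Read 'd': push. Stack: cbdcd
  Read 'c': push. Stack: cbdcdc
  Read 'c': matches stack top 'c' => pop. Stack: cbdcd
  Read 'e': push. Stack: cbdcde
Final stack: "cbdcde" (length 6)

6


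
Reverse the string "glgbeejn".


Input: glgbeejn
Reading characters right to left:
  Position 7: 'n'
  Position 6: 'j'
  Position 5: 'e'
  Position 4: 'e'
  Position 3: 'b'
  Position 2: 'g'
  Position 1: 'l'
  Position 0: 'g'
Reversed: njeebglg

njeebglg


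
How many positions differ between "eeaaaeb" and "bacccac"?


Comparing "eeaaaeb" and "bacccac" position by position:
  Position 0: 'e' vs 'b' => DIFFER
  Position 1: 'e' vs 'a' => DIFFER
  Position 2: 'a' vs 'c' => DIFFER
  Position 3: 'a' vs 'c' => DIFFER
  Position 4: 'a' vs 'c' => DIFFER
  Position 5: 'e' vs 'a' => DIFFER
  Position 6: 'b' vs 'c' => DIFFER
Positions that differ: 7

7


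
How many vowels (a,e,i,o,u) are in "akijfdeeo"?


Input: akijfdeeo
Checking each character:
  'a' at position 0: vowel (running total: 1)
  'k' at position 1: consonant
  'i' at position 2: vowel (running total: 2)
  'j' at position 3: consonant
  'f' at position 4: consonant
  'd' at position 5: consonant
  'e' at position 6: vowel (running total: 3)
  'e' at position 7: vowel (running total: 4)
  'o' at position 8: vowel (running total: 5)
Total vowels: 5

5


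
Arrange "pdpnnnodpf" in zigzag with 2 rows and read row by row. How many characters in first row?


Zigzag "pdpnnnodpf" into 2 rows:
Placing characters:
  'p' => row 0
  'd' => row 1
  'p' => row 0
  'n' => row 1
  'n' => row 0
  'n' => row 1
  'o' => row 0
  'd' => row 1
  'p' => row 0
  'f' => row 1
Rows:
  Row 0: "ppnop"
  Row 1: "dnndf"
First row length: 5

5


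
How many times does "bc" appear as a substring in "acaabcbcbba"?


Searching for "bc" in "acaabcbcbba"
Scanning each position:
  Position 0: "ac" => no
  Position 1: "ca" => no
  Position 2: "aa" => no
  Position 3: "ab" => no
  Position 4: "bc" => MATCH
  Position 5: "cb" => no
  Position 6: "bc" => MATCH
  Position 7: "cb" => no
  Position 8: "bb" => no
  Position 9: "ba" => no
Total occurrences: 2

2


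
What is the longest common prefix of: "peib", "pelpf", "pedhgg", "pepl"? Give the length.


Words: peib, pelpf, pedhgg, pepl
  Position 0: all 'p' => match
  Position 1: all 'e' => match
  Position 2: ('i', 'l', 'd', 'p') => mismatch, stop
LCP = "pe" (length 2)

2


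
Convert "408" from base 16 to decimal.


Input: "408" in base 16
Positional expansion:
  Digit '4' (value 4) x 16^2 = 1024
  Digit '0' (value 0) x 16^1 = 0
  Digit '8' (value 8) x 16^0 = 8
Sum = 1032

1032


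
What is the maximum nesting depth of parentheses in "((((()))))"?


Input: "((((()))))"
Tracking depth:
  Position 0 '(': depth becomes 1
  Position 1 '(': depth becomes 2
  Position 2 '(': depth becomes 3
  Position 3 '(': depth becomes 4
  Position 4 '(': depth becomes 5
  Position 5 ')': depth becomes 4
  Position 6 ')': depth becomes 3
  Position 7 ')': depth becomes 2
  Position 8 ')': depth becomes 1
  Position 9 ')': depth becomes 0
Maximum depth reached: 5

5


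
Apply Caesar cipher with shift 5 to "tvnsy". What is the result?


Caesar cipher: shift "tvnsy" by 5
  't' (pos 19) + 5 = pos 24 = 'y'
  'v' (pos 21) + 5 = pos 0 = 'a'
  'n' (pos 13) + 5 = pos 18 = 's'
  's' (pos 18) + 5 = pos 23 = 'x'
  'y' (pos 24) + 5 = pos 3 = 'd'
Result: yasxd

yasxd


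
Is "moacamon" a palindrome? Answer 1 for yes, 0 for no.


Input: moacamon
Reversed: nomacaom
  Compare pos 0 ('m') with pos 7 ('n'): MISMATCH
  Compare pos 1 ('o') with pos 6 ('o'): match
  Compare pos 2 ('a') with pos 5 ('m'): MISMATCH
  Compare pos 3 ('c') with pos 4 ('a'): MISMATCH
Result: not a palindrome

0


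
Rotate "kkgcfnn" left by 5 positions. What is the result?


Input: "kkgcfnn", rotate left by 5
First 5 characters: "kkgcf"
Remaining characters: "nn"
Concatenate remaining + first: "nn" + "kkgcf" = "nnkkgcf"

nnkkgcf


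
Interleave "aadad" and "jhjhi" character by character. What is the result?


Interleaving "aadad" and "jhjhi":
  Position 0: 'a' from first, 'j' from second => "aj"
  Position 1: 'a' from first, 'h' from second => "ah"
  Position 2: 'd' from first, 'j' from second => "dj"
  Position 3: 'a' from first, 'h' from second => "ah"
  Position 4: 'd' from first, 'i' from second => "di"
Result: ajahdjahdi

ajahdjahdi


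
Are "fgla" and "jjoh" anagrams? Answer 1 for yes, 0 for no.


Strings: "fgla", "jjoh"
Sorted first:  afgl
Sorted second: hjjo
Differ at position 0: 'a' vs 'h' => not anagrams

0


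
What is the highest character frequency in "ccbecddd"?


Input: ccbecddd
Character counts:
  'b': 1
  'c': 3
  'd': 3
  'e': 1
Maximum frequency: 3

3


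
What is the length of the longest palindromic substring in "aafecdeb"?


Input: "aafecdeb"
Checking substrings for palindromes:
  [0:2] "aa" (len 2) => palindrome
Longest palindromic substring: "aa" with length 2

2


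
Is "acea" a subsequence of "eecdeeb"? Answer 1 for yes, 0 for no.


Check if "acea" is a subsequence of "eecdeeb"
Greedy scan:
  Position 0 ('e'): no match needed
  Position 1 ('e'): no match needed
  Position 2 ('c'): no match needed
  Position 3 ('d'): no match needed
  Position 4 ('e'): no match needed
  Position 5 ('e'): no match needed
  Position 6 ('b'): no match needed
Only matched 0/4 characters => not a subsequence

0


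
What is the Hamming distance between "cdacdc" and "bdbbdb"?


Comparing "cdacdc" and "bdbbdb" position by position:
  Position 0: 'c' vs 'b' => differ
  Position 1: 'd' vs 'd' => same
  Position 2: 'a' vs 'b' => differ
  Position 3: 'c' vs 'b' => differ
  Position 4: 'd' vs 'd' => same
  Position 5: 'c' vs 'b' => differ
Total differences (Hamming distance): 4

4


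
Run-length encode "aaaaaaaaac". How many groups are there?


Input: aaaaaaaaac
Scanning for consecutive runs:
  Group 1: 'a' x 9 (positions 0-8)
  Group 2: 'c' x 1 (positions 9-9)
Total groups: 2

2


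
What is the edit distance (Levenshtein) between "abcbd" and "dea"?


Computing edit distance: "abcbd" -> "dea"
DP table:
           d    e    a
      0    1    2    3
  a   1    1    2    2
  b   2    2    2    3
  c   3    3    3    3
  b   4    4    4    4
  d   5    4    5    5
Edit distance = dp[5][3] = 5

5


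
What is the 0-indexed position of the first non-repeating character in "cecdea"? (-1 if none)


Input: cecdea
Character frequencies:
  'a': 1
  'c': 2
  'd': 1
  'e': 2
Scanning left to right for freq == 1:
  Position 0 ('c'): freq=2, skip
  Position 1 ('e'): freq=2, skip
  Position 2 ('c'): freq=2, skip
  Position 3 ('d'): unique! => answer = 3

3


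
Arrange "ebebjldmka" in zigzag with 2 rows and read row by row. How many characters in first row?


Zigzag "ebebjldmka" into 2 rows:
Placing characters:
  'e' => row 0
  'b' => row 1
  'e' => row 0
  'b' => row 1
  'j' => row 0
  'l' => row 1
  'd' => row 0
  'm' => row 1
  'k' => row 0
  'a' => row 1
Rows:
  Row 0: "eejdk"
  Row 1: "bblma"
First row length: 5

5


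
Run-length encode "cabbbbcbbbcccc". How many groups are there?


Input: cabbbbcbbbcccc
Scanning for consecutive runs:
  Group 1: 'c' x 1 (positions 0-0)
  Group 2: 'a' x 1 (positions 1-1)
  Group 3: 'b' x 4 (positions 2-5)
  Group 4: 'c' x 1 (positions 6-6)
  Group 5: 'b' x 3 (positions 7-9)
  Group 6: 'c' x 4 (positions 10-13)
Total groups: 6

6


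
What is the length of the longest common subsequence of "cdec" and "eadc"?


LCS of "cdec" and "eadc"
DP table:
           e    a    d    c
      0    0    0    0    0
  c   0    0    0    0    1
  d   0    0    0    1    1
  e   0    1    1    1    1
  c   0    1    1    1    2
LCS length = dp[4][4] = 2

2


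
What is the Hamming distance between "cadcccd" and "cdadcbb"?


Comparing "cadcccd" and "cdadcbb" position by position:
  Position 0: 'c' vs 'c' => same
  Position 1: 'a' vs 'd' => differ
  Position 2: 'd' vs 'a' => differ
  Position 3: 'c' vs 'd' => differ
  Position 4: 'c' vs 'c' => same
  Position 5: 'c' vs 'b' => differ
  Position 6: 'd' vs 'b' => differ
Total differences (Hamming distance): 5

5


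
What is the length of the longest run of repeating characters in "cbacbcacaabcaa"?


Input: "cbacbcacaabcaa"
Scanning for longest run:
  Position 1 ('b'): new char, reset run to 1
  Position 2 ('a'): new char, reset run to 1
  Position 3 ('c'): new char, reset run to 1
  Position 4 ('b'): new char, reset run to 1
  Position 5 ('c'): new char, reset run to 1
  Position 6 ('a'): new char, reset run to 1
  Position 7 ('c'): new char, reset run to 1
  Position 8 ('a'): new char, reset run to 1
  Position 9 ('a'): continues run of 'a', length=2
  Position 10 ('b'): new char, reset run to 1
  Position 11 ('c'): new char, reset run to 1
  Position 12 ('a'): new char, reset run to 1
  Position 13 ('a'): continues run of 'a', length=2
Longest run: 'a' with length 2

2


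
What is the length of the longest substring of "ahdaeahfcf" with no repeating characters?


Input: "ahdaeahfcf"
Sliding window (track last position of each char):
  Position 0 ('a'): window [0,0] length 1 -- new best
  Position 1 ('h'): window [0,1] length 2 -- new best
  Position 2 ('d'): window [0,2] length 3 -- new best
  Position 3 ('a'): repeat (last at 0), move window start to 1
  Position 3 ('a'): window [1,3] length 3
  Position 4 ('e'): window [1,4] length 4 -- new best
  Position 5 ('a'): repeat (last at 3), move window start to 4
  Position 5 ('a'): window [4,5] length 2
  Position 6 ('h'): window [4,6] length 3
  Position 7 ('f'): window [4,7] length 4
  Position 8 ('c'): window [4,8] length 5 -- new best
  Position 9 ('f'): repeat (last at 7), move window start to 8
  Position 9 ('f'): window [8,9] length 2
Longest substring with no repeats: "eahfc" with length 5

5


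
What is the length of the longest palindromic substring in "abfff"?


Input: "abfff"
Checking substrings for palindromes:
  [2:5] "fff" (len 3) => palindrome
  [2:4] "ff" (len 2) => palindrome
  [3:5] "ff" (len 2) => palindrome
Longest palindromic substring: "fff" with length 3

3


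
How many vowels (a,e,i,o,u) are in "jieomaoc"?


Input: jieomaoc
Checking each character:
  'j' at position 0: consonant
  'i' at position 1: vowel (running total: 1)
  'e' at position 2: vowel (running total: 2)
  'o' at position 3: vowel (running total: 3)
  'm' at position 4: consonant
  'a' at position 5: vowel (running total: 4)
  'o' at position 6: vowel (running total: 5)
  'c' at position 7: consonant
Total vowels: 5

5


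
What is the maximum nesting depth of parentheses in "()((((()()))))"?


Input: "()((((()()))))"
Tracking depth:
  Position 0 '(': depth becomes 1
  Position 1 ')': depth becomes 0
  Position 2 '(': depth becomes 1
  Position 3 '(': depth becomes 2
  Position 4 '(': depth becomes 3
  Position 5 '(': depth becomes 4
  Position 6 '(': depth becomes 5
  Position 7 ')': depth becomes 4
  Position 8 '(': depth becomes 5
  Position 9 ')': depth becomes 4
  Position 10 ')': depth becomes 3
  Position 11 ')': depth becomes 2
  Position 12 ')': depth becomes 1
  Position 13 ')': depth becomes 0
Maximum depth reached: 5

5


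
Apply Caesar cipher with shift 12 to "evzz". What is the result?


Caesar cipher: shift "evzz" by 12
  'e' (pos 4) + 12 = pos 16 = 'q'
  'v' (pos 21) + 12 = pos 7 = 'h'
  'z' (pos 25) + 12 = pos 11 = 'l'
  'z' (pos 25) + 12 = pos 11 = 'l'
Result: qhll

qhll


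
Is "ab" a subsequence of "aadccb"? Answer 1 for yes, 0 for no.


Check if "ab" is a subsequence of "aadccb"
Greedy scan:
  Position 0 ('a'): matches sub[0] = 'a'
  Position 1 ('a'): no match needed
  Position 2 ('d'): no match needed
  Position 3 ('c'): no match needed
  Position 4 ('c'): no match needed
  Position 5 ('b'): matches sub[1] = 'b'
All 2 characters matched => is a subsequence

1


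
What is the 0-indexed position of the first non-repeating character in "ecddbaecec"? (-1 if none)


Input: ecddbaecec
Character frequencies:
  'a': 1
  'b': 1
  'c': 3
  'd': 2
  'e': 3
Scanning left to right for freq == 1:
  Position 0 ('e'): freq=3, skip
  Position 1 ('c'): freq=3, skip
  Position 2 ('d'): freq=2, skip
  Position 3 ('d'): freq=2, skip
  Position 4 ('b'): unique! => answer = 4

4


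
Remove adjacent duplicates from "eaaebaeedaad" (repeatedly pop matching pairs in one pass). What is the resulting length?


Input: eaaebaeedaad
Stack-based adjacent duplicate removal:
  Read 'e': push. Stack: e
  Read 'a': push. Stack: ea
  Read 'a': matches stack top 'a' => pop. Stack: e
  Read 'e': matches stack top 'e' => pop. Stack: (empty)
  Read 'b': push. Stack: b
  Read 'a': push. Stack: ba
  Read 'e': push. Stack: bae
  Read 'e': matches stack top 'e' => pop. Stack: ba
  Read 'd': push. Stack: bad
  Read 'a': push. Stack: bada
  Read 'a': matches stack top 'a' => pop. Stack: bad
  Read 'd': matches stack top 'd' => pop. Stack: ba
Final stack: "ba" (length 2)

2


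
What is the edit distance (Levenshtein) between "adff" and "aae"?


Computing edit distance: "adff" -> "aae"
DP table:
           a    a    e
      0    1    2    3
  a   1    0    1    2
  d   2    1    1    2
  f   3    2    2    2
  f   4    3    3    3
Edit distance = dp[4][3] = 3

3


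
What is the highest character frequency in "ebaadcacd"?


Input: ebaadcacd
Character counts:
  'a': 3
  'b': 1
  'c': 2
  'd': 2
  'e': 1
Maximum frequency: 3

3


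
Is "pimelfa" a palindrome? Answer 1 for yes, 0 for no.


Input: pimelfa
Reversed: aflemip
  Compare pos 0 ('p') with pos 6 ('a'): MISMATCH
  Compare pos 1 ('i') with pos 5 ('f'): MISMATCH
  Compare pos 2 ('m') with pos 4 ('l'): MISMATCH
Result: not a palindrome

0


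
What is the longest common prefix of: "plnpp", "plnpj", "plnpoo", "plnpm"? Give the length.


Words: plnpp, plnpj, plnpoo, plnpm
  Position 0: all 'p' => match
  Position 1: all 'l' => match
  Position 2: all 'n' => match
  Position 3: all 'p' => match
  Position 4: ('p', 'j', 'o', 'm') => mismatch, stop
LCP = "plnp" (length 4)

4


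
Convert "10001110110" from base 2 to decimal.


Input: "10001110110" in base 2
Positional expansion:
  Digit '1' (value 1) x 2^10 = 1024
  Digit '0' (value 0) x 2^9 = 0
  Digit '0' (value 0) x 2^8 = 0
  Digit '0' (value 0) x 2^7 = 0
  Digit '1' (value 1) x 2^6 = 64
  Digit '1' (value 1) x 2^5 = 32
  Digit '1' (value 1) x 2^4 = 16
  Digit '0' (value 0) x 2^3 = 0
  Digit '1' (value 1) x 2^2 = 4
  Digit '1' (value 1) x 2^1 = 2
  Digit '0' (value 0) x 2^0 = 0
Sum = 1142

1142


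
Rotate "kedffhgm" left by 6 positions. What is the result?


Input: "kedffhgm", rotate left by 6
First 6 characters: "kedffh"
Remaining characters: "gm"
Concatenate remaining + first: "gm" + "kedffh" = "gmkedffh"

gmkedffh


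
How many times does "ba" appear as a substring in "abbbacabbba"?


Searching for "ba" in "abbbacabbba"
Scanning each position:
  Position 0: "ab" => no
  Position 1: "bb" => no
  Position 2: "bb" => no
  Position 3: "ba" => MATCH
  Position 4: "ac" => no
  Position 5: "ca" => no
  Position 6: "ab" => no
  Position 7: "bb" => no
  Position 8: "bb" => no
  Position 9: "ba" => MATCH
Total occurrences: 2

2


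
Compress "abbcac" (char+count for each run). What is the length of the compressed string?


Input: abbcac
Runs:
  'a' x 1 => "a1"
  'b' x 2 => "b2"
  'c' x 1 => "c1"
  'a' x 1 => "a1"
  'c' x 1 => "c1"
Compressed: "a1b2c1a1c1"
Compressed length: 10

10


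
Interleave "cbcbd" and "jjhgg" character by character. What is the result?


Interleaving "cbcbd" and "jjhgg":
  Position 0: 'c' from first, 'j' from second => "cj"
  Position 1: 'b' from first, 'j' from second => "bj"
  Position 2: 'c' from first, 'h' from second => "ch"
  Position 3: 'b' from first, 'g' from second => "bg"
  Position 4: 'd' from first, 'g' from second => "dg"
Result: cjbjchbgdg

cjbjchbgdg


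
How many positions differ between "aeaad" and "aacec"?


Comparing "aeaad" and "aacec" position by position:
  Position 0: 'a' vs 'a' => same
  Position 1: 'e' vs 'a' => DIFFER
  Position 2: 'a' vs 'c' => DIFFER
  Position 3: 'a' vs 'e' => DIFFER
  Position 4: 'd' vs 'c' => DIFFER
Positions that differ: 4

4


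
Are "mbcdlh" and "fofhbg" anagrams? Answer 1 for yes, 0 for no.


Strings: "mbcdlh", "fofhbg"
Sorted first:  bcdhlm
Sorted second: bffgho
Differ at position 1: 'c' vs 'f' => not anagrams

0


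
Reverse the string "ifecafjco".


Input: ifecafjco
Reading characters right to left:
  Position 8: 'o'
  Position 7: 'c'
  Position 6: 'j'
  Position 5: 'f'
  Position 4: 'a'
  Position 3: 'c'
  Position 2: 'e'
  Position 1: 'f'
  Position 0: 'i'
Reversed: ocjfacefi

ocjfacefi


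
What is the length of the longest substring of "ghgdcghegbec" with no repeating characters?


Input: "ghgdcghegbec"
Sliding window (track last position of each char):
  Position 0 ('g'): window [0,0] length 1 -- new best
  Position 1 ('h'): window [0,1] length 2 -- new best
  Position 2 ('g'): repeat (last at 0), move window start to 1
  Position 2 ('g'): window [1,2] length 2
  Position 3 ('d'): window [1,3] length 3 -- new best
  Position 4 ('c'): window [1,4] length 4 -- new best
  Position 5 ('g'): repeat (last at 2), move window start to 3
  Position 5 ('g'): window [3,5] length 3
  Position 6 ('h'): window [3,6] length 4
  Position 7 ('e'): window [3,7] length 5 -- new best
  Position 8 ('g'): repeat (last at 5), move window start to 6
  Position 8 ('g'): window [6,8] length 3
  Position 9 ('b'): window [6,9] length 4
  Position 10 ('e'): repeat (last at 7), move window start to 8
  Position 10 ('e'): window [8,10] length 3
  Position 11 ('c'): window [8,11] length 4
Longest substring with no repeats: "dcghe" with length 5

5


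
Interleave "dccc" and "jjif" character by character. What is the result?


Interleaving "dccc" and "jjif":
  Position 0: 'd' from first, 'j' from second => "dj"
  Position 1: 'c' from first, 'j' from second => "cj"
  Position 2: 'c' from first, 'i' from second => "ci"
  Position 3: 'c' from first, 'f' from second => "cf"
Result: djcjcicf

djcjcicf


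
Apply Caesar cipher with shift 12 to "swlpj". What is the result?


Caesar cipher: shift "swlpj" by 12
  's' (pos 18) + 12 = pos 4 = 'e'
  'w' (pos 22) + 12 = pos 8 = 'i'
  'l' (pos 11) + 12 = pos 23 = 'x'
  'p' (pos 15) + 12 = pos 1 = 'b'
  'j' (pos 9) + 12 = pos 21 = 'v'
Result: eixbv

eixbv


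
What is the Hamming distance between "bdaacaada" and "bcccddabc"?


Comparing "bdaacaada" and "bcccddabc" position by position:
  Position 0: 'b' vs 'b' => same
  Position 1: 'd' vs 'c' => differ
  Position 2: 'a' vs 'c' => differ
  Position 3: 'a' vs 'c' => differ
  Position 4: 'c' vs 'd' => differ
  Position 5: 'a' vs 'd' => differ
  Position 6: 'a' vs 'a' => same
  Position 7: 'd' vs 'b' => differ
  Position 8: 'a' vs 'c' => differ
Total differences (Hamming distance): 7

7


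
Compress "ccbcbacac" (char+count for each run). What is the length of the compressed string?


Input: ccbcbacac
Runs:
  'c' x 2 => "c2"
  'b' x 1 => "b1"
  'c' x 1 => "c1"
  'b' x 1 => "b1"
  'a' x 1 => "a1"
  'c' x 1 => "c1"
  'a' x 1 => "a1"
  'c' x 1 => "c1"
Compressed: "c2b1c1b1a1c1a1c1"
Compressed length: 16

16


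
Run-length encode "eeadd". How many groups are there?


Input: eeadd
Scanning for consecutive runs:
  Group 1: 'e' x 2 (positions 0-1)
  Group 2: 'a' x 1 (positions 2-2)
  Group 3: 'd' x 2 (positions 3-4)
Total groups: 3

3


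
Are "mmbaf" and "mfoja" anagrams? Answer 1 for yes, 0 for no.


Strings: "mmbaf", "mfoja"
Sorted first:  abfmm
Sorted second: afjmo
Differ at position 1: 'b' vs 'f' => not anagrams

0


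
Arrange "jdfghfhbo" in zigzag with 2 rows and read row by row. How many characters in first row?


Zigzag "jdfghfhbo" into 2 rows:
Placing characters:
  'j' => row 0
  'd' => row 1
  'f' => row 0
  'g' => row 1
  'h' => row 0
  'f' => row 1
  'h' => row 0
  'b' => row 1
  'o' => row 0
Rows:
  Row 0: "jfhho"
  Row 1: "dgfb"
First row length: 5

5


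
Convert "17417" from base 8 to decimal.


Input: "17417" in base 8
Positional expansion:
  Digit '1' (value 1) x 8^4 = 4096
  Digit '7' (value 7) x 8^3 = 3584
  Digit '4' (value 4) x 8^2 = 256
  Digit '1' (value 1) x 8^1 = 8
  Digit '7' (value 7) x 8^0 = 7
Sum = 7951

7951


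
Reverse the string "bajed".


Input: bajed
Reading characters right to left:
  Position 4: 'd'
  Position 3: 'e'
  Position 2: 'j'
  Position 1: 'a'
  Position 0: 'b'
Reversed: dejab

dejab


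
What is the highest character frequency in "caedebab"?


Input: caedebab
Character counts:
  'a': 2
  'b': 2
  'c': 1
  'd': 1
  'e': 2
Maximum frequency: 2

2


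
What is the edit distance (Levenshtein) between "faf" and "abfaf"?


Computing edit distance: "faf" -> "abfaf"
DP table:
           a    b    f    a    f
      0    1    2    3    4    5
  f   1    1    2    2    3    4
  a   2    1    2    3    2    3
  f   3    2    2    2    3    2
Edit distance = dp[3][5] = 2

2


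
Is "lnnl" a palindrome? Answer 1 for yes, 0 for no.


Input: lnnl
Reversed: lnnl
  Compare pos 0 ('l') with pos 3 ('l'): match
  Compare pos 1 ('n') with pos 2 ('n'): match
Result: palindrome

1


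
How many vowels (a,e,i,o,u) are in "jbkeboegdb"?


Input: jbkeboegdb
Checking each character:
  'j' at position 0: consonant
  'b' at position 1: consonant
  'k' at position 2: consonant
  'e' at position 3: vowel (running total: 1)
  'b' at position 4: consonant
  'o' at position 5: vowel (running total: 2)
  'e' at position 6: vowel (running total: 3)
  'g' at position 7: consonant
  'd' at position 8: consonant
  'b' at position 9: consonant
Total vowels: 3

3


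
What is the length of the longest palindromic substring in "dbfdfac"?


Input: "dbfdfac"
Checking substrings for palindromes:
  [2:5] "fdf" (len 3) => palindrome
Longest palindromic substring: "fdf" with length 3

3


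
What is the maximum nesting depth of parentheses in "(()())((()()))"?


Input: "(()())((()()))"
Tracking depth:
  Position 0 '(': depth becomes 1
  Position 1 '(': depth becomes 2
  Position 2 ')': depth becomes 1
  Position 3 '(': depth becomes 2
  Position 4 ')': depth becomes 1
  Position 5 ')': depth becomes 0
  Position 6 '(': depth becomes 1
  Position 7 '(': depth becomes 2
  Position 8 '(': depth becomes 3
  Position 9 ')': depth becomes 2
  Position 10 '(': depth becomes 3
  Position 11 ')': depth becomes 2
  Position 12 ')': depth becomes 1
  Position 13 ')': depth becomes 0
Maximum depth reached: 3

3


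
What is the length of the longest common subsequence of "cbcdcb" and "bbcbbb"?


LCS of "cbcdcb" and "bbcbbb"
DP table:
           b    b    c    b    b    b
      0    0    0    0    0    0    0
  c   0    0    0    1    1    1    1
  b   0    1    1    1    2    2    2
  c   0    1    1    2    2    2    2
  d   0    1    1    2    2    2    2
  c   0    1    1    2    2    2    2
  b   0    1    2    2    3    3    3
LCS length = dp[6][6] = 3

3


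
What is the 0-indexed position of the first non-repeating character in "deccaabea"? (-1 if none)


Input: deccaabea
Character frequencies:
  'a': 3
  'b': 1
  'c': 2
  'd': 1
  'e': 2
Scanning left to right for freq == 1:
  Position 0 ('d'): unique! => answer = 0

0


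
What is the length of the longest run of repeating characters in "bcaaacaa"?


Input: "bcaaacaa"
Scanning for longest run:
  Position 1 ('c'): new char, reset run to 1
  Position 2 ('a'): new char, reset run to 1
  Position 3 ('a'): continues run of 'a', length=2
  Position 4 ('a'): continues run of 'a', length=3
  Position 5 ('c'): new char, reset run to 1
  Position 6 ('a'): new char, reset run to 1
  Position 7 ('a'): continues run of 'a', length=2
Longest run: 'a' with length 3

3


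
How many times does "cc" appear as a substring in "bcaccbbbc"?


Searching for "cc" in "bcaccbbbc"
Scanning each position:
  Position 0: "bc" => no
  Position 1: "ca" => no
  Position 2: "ac" => no
  Position 3: "cc" => MATCH
  Position 4: "cb" => no
  Position 5: "bb" => no
  Position 6: "bb" => no
  Position 7: "bc" => no
Total occurrences: 1

1


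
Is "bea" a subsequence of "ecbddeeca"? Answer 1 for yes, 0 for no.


Check if "bea" is a subsequence of "ecbddeeca"
Greedy scan:
  Position 0 ('e'): no match needed
  Position 1 ('c'): no match needed
  Position 2 ('b'): matches sub[0] = 'b'
  Position 3 ('d'): no match needed
  Position 4 ('d'): no match needed
  Position 5 ('e'): matches sub[1] = 'e'
  Position 6 ('e'): no match needed
  Position 7 ('c'): no match needed
  Position 8 ('a'): matches sub[2] = 'a'
All 3 characters matched => is a subsequence

1


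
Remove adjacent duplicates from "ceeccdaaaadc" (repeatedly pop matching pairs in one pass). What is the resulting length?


Input: ceeccdaaaadc
Stack-based adjacent duplicate removal:
  Read 'c': push. Stack: c
  Read 'e': push. Stack: ce
  Read 'e': matches stack top 'e' => pop. Stack: c
  Read 'c': matches stack top 'c' => pop. Stack: (empty)
  Read 'c': push. Stack: c
  Read 'd': push. Stack: cd
  Read 'a': push. Stack: cda
  Read 'a': matches stack top 'a' => pop. Stack: cd
  Read 'a': push. Stack: cda
  Read 'a': matches stack top 'a' => pop. Stack: cd
  Read 'd': matches stack top 'd' => pop. Stack: c
  Read 'c': matches stack top 'c' => pop. Stack: (empty)
Final stack: "" (length 0)

0


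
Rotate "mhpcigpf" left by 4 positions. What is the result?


Input: "mhpcigpf", rotate left by 4
First 4 characters: "mhpc"
Remaining characters: "igpf"
Concatenate remaining + first: "igpf" + "mhpc" = "igpfmhpc"

igpfmhpc


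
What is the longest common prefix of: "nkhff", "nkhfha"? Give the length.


Words: nkhff, nkhfha
  Position 0: all 'n' => match
  Position 1: all 'k' => match
  Position 2: all 'h' => match
  Position 3: all 'f' => match
  Position 4: ('f', 'h') => mismatch, stop
LCP = "nkhf" (length 4)

4


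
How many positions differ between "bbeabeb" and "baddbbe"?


Comparing "bbeabeb" and "baddbbe" position by position:
  Position 0: 'b' vs 'b' => same
  Position 1: 'b' vs 'a' => DIFFER
  Position 2: 'e' vs 'd' => DIFFER
  Position 3: 'a' vs 'd' => DIFFER
  Position 4: 'b' vs 'b' => same
  Position 5: 'e' vs 'b' => DIFFER
  Position 6: 'b' vs 'e' => DIFFER
Positions that differ: 5

5


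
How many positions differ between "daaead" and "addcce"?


Comparing "daaead" and "addcce" position by position:
  Position 0: 'd' vs 'a' => DIFFER
  Position 1: 'a' vs 'd' => DIFFER
  Position 2: 'a' vs 'd' => DIFFER
  Position 3: 'e' vs 'c' => DIFFER
  Position 4: 'a' vs 'c' => DIFFER
  Position 5: 'd' vs 'e' => DIFFER
Positions that differ: 6

6


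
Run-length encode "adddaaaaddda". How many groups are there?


Input: adddaaaaddda
Scanning for consecutive runs:
  Group 1: 'a' x 1 (positions 0-0)
  Group 2: 'd' x 3 (positions 1-3)
  Group 3: 'a' x 4 (positions 4-7)
  Group 4: 'd' x 3 (positions 8-10)
  Group 5: 'a' x 1 (positions 11-11)
Total groups: 5

5


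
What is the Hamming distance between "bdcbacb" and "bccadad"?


Comparing "bdcbacb" and "bccadad" position by position:
  Position 0: 'b' vs 'b' => same
  Position 1: 'd' vs 'c' => differ
  Position 2: 'c' vs 'c' => same
  Position 3: 'b' vs 'a' => differ
  Position 4: 'a' vs 'd' => differ
  Position 5: 'c' vs 'a' => differ
  Position 6: 'b' vs 'd' => differ
Total differences (Hamming distance): 5

5


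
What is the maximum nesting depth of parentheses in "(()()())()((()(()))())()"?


Input: "(()()())()((()(()))())()"
Tracking depth:
  Position 0 '(': depth becomes 1
  Position 1 '(': depth becomes 2
  Position 2 ')': depth becomes 1
  Position 3 '(': depth becomes 2
  Position 4 ')': depth becomes 1
  Position 5 '(': depth becomes 2
  Position 6 ')': depth becomes 1
  Position 7 ')': depth becomes 0
  Position 8 '(': depth becomes 1
  Position 9 ')': depth becomes 0
  Position 10 '(': depth becomes 1
  Position 11 '(': depth becomes 2
  Position 12 '(': depth becomes 3
  Position 13 ')': depth becomes 2
  Position 14 '(': depth becomes 3
  Position 15 '(': depth becomes 4
  Position 16 ')': depth becomes 3
  Position 17 ')': depth becomes 2
  Position 18 ')': depth becomes 1
  Position 19 '(': depth becomes 2
  Position 20 ')': depth becomes 1
  Position 21 ')': depth becomes 0
  Position 22 '(': depth becomes 1
  Position 23 ')': depth becomes 0
Maximum depth reached: 4

4


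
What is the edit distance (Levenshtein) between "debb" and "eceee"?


Computing edit distance: "debb" -> "eceee"
DP table:
           e    c    e    e    e
      0    1    2    3    4    5
  d   1    1    2    3    4    5
  e   2    1    2    2    3    4
  b   3    2    2    3    3    4
  b   4    3    3    3    4    4
Edit distance = dp[4][5] = 4

4


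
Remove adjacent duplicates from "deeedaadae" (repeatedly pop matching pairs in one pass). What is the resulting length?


Input: deeedaadae
Stack-based adjacent duplicate removal:
  Read 'd': push. Stack: d
  Read 'e': push. Stack: de
  Read 'e': matches stack top 'e' => pop. Stack: d
  Read 'e': push. Stack: de
  Read 'd': push. Stack: ded
  Read 'a': push. Stack: deda
  Read 'a': matches stack top 'a' => pop. Stack: ded
  Read 'd': matches stack top 'd' => pop. Stack: de
  Read 'a': push. Stack: dea
  Read 'e': push. Stack: deae
Final stack: "deae" (length 4)

4


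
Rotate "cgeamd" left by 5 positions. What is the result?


Input: "cgeamd", rotate left by 5
First 5 characters: "cgeam"
Remaining characters: "d"
Concatenate remaining + first: "d" + "cgeam" = "dcgeam"

dcgeam


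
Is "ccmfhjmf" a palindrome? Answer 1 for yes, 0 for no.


Input: ccmfhjmf
Reversed: fmjhfmcc
  Compare pos 0 ('c') with pos 7 ('f'): MISMATCH
  Compare pos 1 ('c') with pos 6 ('m'): MISMATCH
  Compare pos 2 ('m') with pos 5 ('j'): MISMATCH
  Compare pos 3 ('f') with pos 4 ('h'): MISMATCH
Result: not a palindrome

0


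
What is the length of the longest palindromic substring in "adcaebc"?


Input: "adcaebc"
Checking substrings for palindromes:
  No multi-char palindromic substrings found
Longest palindromic substring: "a" with length 1

1


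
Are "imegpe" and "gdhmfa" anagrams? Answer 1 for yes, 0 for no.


Strings: "imegpe", "gdhmfa"
Sorted first:  eegimp
Sorted second: adfghm
Differ at position 0: 'e' vs 'a' => not anagrams

0


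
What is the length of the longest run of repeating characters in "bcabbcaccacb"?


Input: "bcabbcaccacb"
Scanning for longest run:
  Position 1 ('c'): new char, reset run to 1
  Position 2 ('a'): new char, reset run to 1
  Position 3 ('b'): new char, reset run to 1
  Position 4 ('b'): continues run of 'b', length=2
  Position 5 ('c'): new char, reset run to 1
  Position 6 ('a'): new char, reset run to 1
  Position 7 ('c'): new char, reset run to 1
  Position 8 ('c'): continues run of 'c', length=2
  Position 9 ('a'): new char, reset run to 1
  Position 10 ('c'): new char, reset run to 1
  Position 11 ('b'): new char, reset run to 1
Longest run: 'b' with length 2

2


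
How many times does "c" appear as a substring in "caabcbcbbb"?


Searching for "c" in "caabcbcbbb"
Scanning each position:
  Position 0: "c" => MATCH
  Position 1: "a" => no
  Position 2: "a" => no
  Position 3: "b" => no
  Position 4: "c" => MATCH
  Position 5: "b" => no
  Position 6: "c" => MATCH
  Position 7: "b" => no
  Position 8: "b" => no
  Position 9: "b" => no
Total occurrences: 3

3
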